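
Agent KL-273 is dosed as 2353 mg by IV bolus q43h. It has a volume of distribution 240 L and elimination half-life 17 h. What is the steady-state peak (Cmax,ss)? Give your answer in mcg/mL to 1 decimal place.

11.9 mcg/mL

τ/t½ = 43/17 ≈ 2.5294, so fraction remaining f = (1/2)^(43/17) ≈ 0.1732.
Accumulation ratio R = 1/(1 − f) ≈ 1/0.8268 ≈ 1.2095.
Single-dose peak C₀ = D/Vd = 2353/240 ≈ 9.804 mcg/mL.
Steady-state peak Cmax,ss = C₀·R ≈ 9.804 × 1.2095 ≈ 11.858 mcg/mL.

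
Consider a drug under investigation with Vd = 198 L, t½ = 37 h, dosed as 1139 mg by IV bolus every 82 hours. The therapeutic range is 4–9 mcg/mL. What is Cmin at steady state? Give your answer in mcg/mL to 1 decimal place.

1.6 mcg/mL

Over one 82-h interval, 82/37 ≈ 2.2162 half-lives elapse, leaving f ≈ 0.2152 of each dose.
At steady state, accumulation factor R = 1/(1 − e^(−kτ)) ≈ 1.2742.
Each bolus raises the concentration by D/Vd = 1139/198 ≈ 5.753 mcg/mL.
Cmax,ss = C₀/(1 − f) ≈ 5.753/0.7848 ≈ 7.331 mcg/mL.
Steady-state trough Cmin,ss = Cmax,ss·f ≈ 7.331 × 0.2152 ≈ 1.578 mcg/mL.
Trough 1.6 mcg/mL vs MEC 4 mcg/mL: subtherapeutic.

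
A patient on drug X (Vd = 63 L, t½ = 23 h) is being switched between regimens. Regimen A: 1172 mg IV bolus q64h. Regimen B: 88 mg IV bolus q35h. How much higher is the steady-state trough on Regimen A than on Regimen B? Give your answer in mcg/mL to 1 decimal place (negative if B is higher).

Regimen A: f = (1/2)^(64/23) ≈ 0.1453; Cmin,ss = (1172/63)·f/(1−f) ≈ 3.163 mcg/mL.
Regimen B: f = (1/2)^(35/23) ≈ 0.3483; Cmin,ss = (88/63)·f/(1−f) ≈ 0.747 mcg/mL.
Difference ≈ 3.163 − 0.747 ≈ 2.416 mcg/mL.

2.4 mcg/mL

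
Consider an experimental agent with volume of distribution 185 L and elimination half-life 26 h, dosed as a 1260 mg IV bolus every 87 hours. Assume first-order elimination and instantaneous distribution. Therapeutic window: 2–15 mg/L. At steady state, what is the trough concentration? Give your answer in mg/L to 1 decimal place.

0.7 mg/L

k = ln2/t½ = ln2/26 ≈ 0.026660 h⁻¹; fraction remaining f = e^(−kτ) = e^(−0.026660×87) ≈ 0.0983.
Single-dose peak C₀ = D/Vd = 1260/185 ≈ 6.811 mg/L.
Steady-state trough Cmin,ss = C₀·f/(1−f) ≈ 6.811 × 0.0983/0.9017 ≈ 0.743 mg/L.
Trough 0.7 mg/L vs MEC 2 mg/L: subtherapeutic.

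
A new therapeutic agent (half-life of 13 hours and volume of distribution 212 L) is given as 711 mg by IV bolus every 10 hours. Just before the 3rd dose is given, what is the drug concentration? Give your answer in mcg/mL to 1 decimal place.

3.1 mcg/mL

f = (1/2)^(τ/t½) = (1/2)^(10/13) ≈ 0.5867.
C₀ = D/Vd = 711/212 ≈ 3.354 mcg/mL.
Before the 3rd dose, 2 doses have been given. Superposition: Cmin = C₀·(f + f²).
≈ 3.354 × (0.5867 + 0.3442) ≈ 3.354 × 0.9309 ≈ 3.122 mcg/mL.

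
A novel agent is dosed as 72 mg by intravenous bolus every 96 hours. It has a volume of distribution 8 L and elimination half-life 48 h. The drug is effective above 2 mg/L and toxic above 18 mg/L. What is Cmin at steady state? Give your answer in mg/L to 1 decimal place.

τ = 96 h = 2 half-lives, so f = (1/2)^2 = 0.25.
At steady state, R = 1/(1 − 0.25) = 4/3.
Single-dose peak C₀ = D/Vd = 72/8 = 9 mg/L.
Steady-state peak Cmax,ss = C₀·R = 9 × 4/3 ≈ 12.000 mg/L.
Steady-state trough Cmin,ss = Cmax,ss·f ≈ 12.000 × 0.25 ≈ 3.000 mg/L.
Trough 3.0 mg/L vs MEC 2 mg/L: adequate.

3.0 mg/L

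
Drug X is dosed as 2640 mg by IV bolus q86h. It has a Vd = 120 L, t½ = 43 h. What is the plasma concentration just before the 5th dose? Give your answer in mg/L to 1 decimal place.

f = (1/2)^(τ/t½) = (1/2)^(86/43) ≈ 0.2500.
C₀ = D/Vd = 2640/120 ≈ 22.000 mg/L.
Before the 5th dose, 4 doses have been given. Superposition: Cmin = C₀·(f + f² + … + f^4).
≈ 22.000 × (0.2500 + 0.0625 + 0.0156 + 0.0039) ≈ 22.000 × 0.3320 ≈ 7.304 mg/L.

7.3 mg/L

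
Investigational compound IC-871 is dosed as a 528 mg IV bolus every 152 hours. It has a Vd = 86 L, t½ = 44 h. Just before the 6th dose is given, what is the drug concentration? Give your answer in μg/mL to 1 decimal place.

0.6 μg/mL

f = (1/2)^(τ/t½) = (1/2)^(152/44) ≈ 0.0912.
C₀ = D/Vd = 528/86 ≈ 6.140 μg/mL.
Before the 6th dose, 5 doses have been given. Superposition: Cmin = C₀·(f + f² + … + f^5).
≈ 6.140 × (0.0912 + 0.0083 + 0.0008 + 0.0001 + 0.0000) ≈ 6.140 × 0.1004 ≈ 0.616 μg/mL.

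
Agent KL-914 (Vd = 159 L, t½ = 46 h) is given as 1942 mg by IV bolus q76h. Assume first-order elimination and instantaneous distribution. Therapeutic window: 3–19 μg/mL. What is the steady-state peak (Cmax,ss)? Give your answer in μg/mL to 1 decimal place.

k = ln2/t½ = ln2/46 ≈ 0.015068 h⁻¹; fraction remaining f = e^(−kτ) = e^(−0.015068×76) ≈ 0.3182.
At steady state, accumulation factor R = 1/(1 − e^(−kτ)) ≈ 1.4667.
Single-dose peak C₀ = D/Vd = 1942/159 ≈ 12.214 μg/mL.
Steady-state peak Cmax,ss = C₀·R ≈ 12.214 × 1.4667 ≈ 17.914 μg/mL.
Peak 17.9 μg/mL vs MTC 19 μg/mL: below toxic threshold.

17.9 μg/mL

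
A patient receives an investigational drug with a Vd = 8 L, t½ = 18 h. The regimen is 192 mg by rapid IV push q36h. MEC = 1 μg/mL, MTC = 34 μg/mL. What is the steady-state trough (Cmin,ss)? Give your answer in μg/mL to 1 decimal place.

8.0 μg/mL

The dosing interval is 2 half-lives, so f = 2^(−2) = 0.25.
At steady state, R = 1/(1 − 0.25) = 4/3.
Single-dose peak C₀ = D/Vd = 192/8 = 24 μg/mL.
Steady-state peak Cmax,ss = C₀·R = 24 × 4/3 ≈ 32.000 μg/mL.
Steady-state trough Cmin,ss = Cmax,ss·f ≈ 32.000 × 0.25 ≈ 8.000 μg/mL.
Trough 8.0 μg/mL vs MEC 1 μg/mL: adequate.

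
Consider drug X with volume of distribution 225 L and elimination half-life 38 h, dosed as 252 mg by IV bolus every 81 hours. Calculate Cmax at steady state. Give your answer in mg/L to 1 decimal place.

τ/t½ = 81/38 ≈ 2.1316, so fraction remaining f = (1/2)^(81/38) ≈ 0.2282.
At steady state, accumulation factor R = 1/(1 − e^(−kτ)) ≈ 1.2957.
Each bolus raises the concentration by D/Vd = 252/225 ≈ 1.120 mg/L.
Cmax,ss = C₀/(1 − f) ≈ 1.120/0.7718 ≈ 1.451 mg/L.

1.5 mg/L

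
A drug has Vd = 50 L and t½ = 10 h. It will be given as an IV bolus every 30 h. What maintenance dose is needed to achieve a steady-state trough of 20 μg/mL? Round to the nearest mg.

τ/t½ = 30/10 ≈ 3, so f = (1/2)^(30/10) ≈ 0.125000.
Cmin,ss = (D/Vd)·f/(1−f), so D = Cmin,ss·Vd·(1−f)/f.
D = 20 × 50 × (1−f)/f ≈ 20 × 50 × 7.00000 ≈ 7000.00 mg.

7000 mg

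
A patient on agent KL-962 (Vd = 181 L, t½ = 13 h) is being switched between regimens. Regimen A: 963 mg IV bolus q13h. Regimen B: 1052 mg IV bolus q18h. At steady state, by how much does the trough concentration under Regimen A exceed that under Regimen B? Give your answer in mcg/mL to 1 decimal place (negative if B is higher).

Regimen A: f = (1/2)^(13/13) ≈ 0.5000; Cmin,ss = (963/181)·f/(1−f) ≈ 5.320 mcg/mL.
Regimen B: f = (1/2)^(18/13) ≈ 0.3830; Cmin,ss = (1052/181)·f/(1−f) ≈ 3.608 mcg/mL.
Difference ≈ 5.320 − 3.608 ≈ 1.712 mcg/mL.

1.7 mcg/mL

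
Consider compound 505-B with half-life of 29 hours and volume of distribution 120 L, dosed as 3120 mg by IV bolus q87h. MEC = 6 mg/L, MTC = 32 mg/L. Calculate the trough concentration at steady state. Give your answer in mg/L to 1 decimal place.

The dosing interval is 3 half-lives, so f = 2^(−3) = 0.125.
At steady state, R = 1/(1 − 0.125) = 8/7.
Single-dose peak C₀ = D/Vd = 3120/120 = 26 mg/L.
Steady-state peak Cmax,ss = C₀·R = 26 × 8/7 ≈ 29.714 mg/L.
Steady-state trough Cmin,ss = Cmax,ss·f ≈ 29.714 × 0.125 ≈ 3.714 mg/L.
Trough 3.7 mg/L vs MEC 6 mg/L: subtherapeutic.

3.7 mg/L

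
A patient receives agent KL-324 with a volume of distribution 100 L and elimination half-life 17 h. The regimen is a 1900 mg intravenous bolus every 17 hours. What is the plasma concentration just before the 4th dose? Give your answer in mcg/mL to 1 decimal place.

f = (1/2)^(τ/t½) = (1/2)^(17/17) ≈ 0.5000.
C₀ = D/Vd = 1900/100 ≈ 19.000 mcg/mL.
Before the 4th dose, 3 doses have been given. Superposition: Cmin = C₀·(f + f² + … + f^3).
≈ 19.000 × (0.5000 + 0.2500 + 0.1250) ≈ 19.000 × 0.8750 ≈ 16.625 mcg/mL.

16.6 mcg/mL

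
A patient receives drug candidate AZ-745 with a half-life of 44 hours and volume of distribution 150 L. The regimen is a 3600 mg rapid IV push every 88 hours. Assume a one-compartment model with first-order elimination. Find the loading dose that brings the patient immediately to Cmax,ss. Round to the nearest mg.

4800 mg

f = (1/2)^(88/44) ≈ 0.250000; accumulation ratio R = 1/(1−f) ≈ 1.33333.
Loading dose to hit Cmax,ss on first dose: D_load = D_maint·R ≈ 3600 × 1.33333 ≈ 4799.99 mg.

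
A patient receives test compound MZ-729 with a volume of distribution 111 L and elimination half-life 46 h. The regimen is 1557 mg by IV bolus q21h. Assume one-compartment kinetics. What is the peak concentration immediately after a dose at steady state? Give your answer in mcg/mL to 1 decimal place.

51.7 mcg/mL

Over one 21-h interval, 21/46 ≈ 0.45652 half-lives elapse, leaving f ≈ 0.7287 of each dose.
Accumulation ratio R = 1/(1 − f) ≈ 1/0.2713 ≈ 3.6860.
Each bolus raises the concentration by D/Vd = 1557/111 ≈ 14.027 mcg/mL.
Steady-state peak Cmax,ss = C₀·R ≈ 14.027 × 3.6860 ≈ 51.704 mcg/mL.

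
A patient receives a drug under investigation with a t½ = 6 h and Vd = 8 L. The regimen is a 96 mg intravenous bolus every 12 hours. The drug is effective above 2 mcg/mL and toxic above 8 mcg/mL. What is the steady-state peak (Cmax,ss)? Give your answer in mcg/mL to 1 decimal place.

16.0 mcg/mL

τ = 12 h = 2 half-lives, so f = (1/2)^2 = 0.25.
At steady state, R = 1/(1 − 0.25) = 4/3.
Single-dose peak C₀ = D/Vd = 96/8 = 12 mcg/mL.
Steady-state peak Cmax,ss = C₀·R = 12 × 4/3 ≈ 16.000 mcg/mL.
Peak 16.0 mcg/mL vs MTC 8 mcg/mL: exceeds toxic threshold.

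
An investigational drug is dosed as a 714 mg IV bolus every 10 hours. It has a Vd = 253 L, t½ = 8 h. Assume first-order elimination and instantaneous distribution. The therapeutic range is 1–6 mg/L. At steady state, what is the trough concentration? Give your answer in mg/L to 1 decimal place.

τ/t½ = 10/8 ≈ 1.25, so fraction remaining f = (1/2)^(10/8) ≈ 0.4204.
At steady state, accumulation factor R = 1/(1 − e^(−kτ)) ≈ 1.7253.
Single-dose peak C₀ = D/Vd = 714/253 ≈ 2.822 mg/L.
Steady-state peak Cmax,ss = C₀·R ≈ 2.822 × 1.7253 ≈ 4.869 mg/L.
Steady-state trough Cmin,ss = Cmax,ss·f ≈ 4.869 × 0.4204 ≈ 2.047 mg/L.
Trough 2.0 mg/L vs MEC 1 mg/L: adequate.

2.0 mg/L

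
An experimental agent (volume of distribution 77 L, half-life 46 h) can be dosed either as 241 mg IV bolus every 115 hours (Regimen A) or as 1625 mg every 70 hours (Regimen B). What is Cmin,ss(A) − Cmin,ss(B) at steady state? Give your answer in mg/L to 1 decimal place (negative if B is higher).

-10.6 mg/L

Regimen A: f = (1/2)^(115/46) ≈ 0.1768; Cmin,ss = (241/77)·f/(1−f) ≈ 0.672 mg/L.
Regimen B: f = (1/2)^(70/46) ≈ 0.3483; Cmin,ss = (1625/77)·f/(1−f) ≈ 11.279 mg/L.
Difference ≈ 0.672 − 11.279 ≈ -10.607 mg/L.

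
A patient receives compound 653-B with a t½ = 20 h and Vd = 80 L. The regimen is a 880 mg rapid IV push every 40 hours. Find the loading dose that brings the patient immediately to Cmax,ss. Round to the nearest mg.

1173 mg

f = (1/2)^(40/20) ≈ 0.250000; accumulation ratio R = 1/(1−f) ≈ 1.33333.
Loading dose to hit Cmax,ss on first dose: D_load = D_maint·R ≈ 880 × 1.33333 ≈ 1173.33 mg.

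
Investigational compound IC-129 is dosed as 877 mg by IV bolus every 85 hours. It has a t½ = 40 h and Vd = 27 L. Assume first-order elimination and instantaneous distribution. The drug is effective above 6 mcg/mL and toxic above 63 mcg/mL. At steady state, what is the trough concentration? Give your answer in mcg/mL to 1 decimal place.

9.7 mcg/mL

Over one 85-h interval, 85/40 ≈ 2.125 half-lives elapse, leaving f ≈ 0.2293 of each dose.
At steady state, accumulation factor R = 1/(1 − e^(−kτ)) ≈ 1.2975.
Each bolus raises the concentration by D/Vd = 877/27 ≈ 32.481 mcg/mL.
Cmax,ss = C₀/(1 − f) ≈ 32.481/0.7707 ≈ 42.145 mcg/mL.
Steady-state trough Cmin,ss = Cmax,ss·f ≈ 42.145 × 0.2293 ≈ 9.664 mcg/mL.
Trough 9.7 mcg/mL vs MEC 6 mcg/mL: adequate.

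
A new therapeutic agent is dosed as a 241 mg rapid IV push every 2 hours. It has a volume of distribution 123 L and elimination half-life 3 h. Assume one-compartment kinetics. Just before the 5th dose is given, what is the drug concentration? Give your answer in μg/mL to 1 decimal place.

f = (1/2)^(τ/t½) = (1/2)^(2/3) ≈ 0.6300.
C₀ = D/Vd = 241/123 ≈ 1.959 μg/mL.
Before the 5th dose, 4 doses have been given. Superposition: Cmin = C₀·(f + f² + … + f^4).
≈ 1.959 × (0.6300 + 0.3969 + 0.2500 + 0.1575) ≈ 1.959 × 1.4344 ≈ 2.810 μg/mL.

2.8 μg/mL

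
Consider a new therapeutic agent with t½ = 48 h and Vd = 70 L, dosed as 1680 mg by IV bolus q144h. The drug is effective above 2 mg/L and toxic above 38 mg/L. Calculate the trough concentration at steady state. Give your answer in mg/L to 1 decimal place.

3.4 mg/L

τ = 144 h = 3 half-lives, so f = (1/2)^3 = 0.125.
Accumulation ratio R = 1/(1 − f) = 1/0.875 = 8/7.
Single-dose peak C₀ = D/Vd = 1680/70 = 24 mg/L.
Steady-state peak Cmax,ss = C₀·R = 24 × 8/7 ≈ 27.429 mg/L.
Steady-state trough Cmin,ss = Cmax,ss·f ≈ 27.429 × 0.125 ≈ 3.429 mg/L.
Trough 3.4 mg/L vs MEC 2 mg/L: adequate.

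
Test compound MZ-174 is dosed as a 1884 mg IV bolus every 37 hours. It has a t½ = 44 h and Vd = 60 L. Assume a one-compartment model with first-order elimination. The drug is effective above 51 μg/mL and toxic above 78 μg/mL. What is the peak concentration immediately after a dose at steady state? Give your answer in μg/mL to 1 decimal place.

71.1 μg/mL

k = ln2/t½ = ln2/44 ≈ 0.015753 h⁻¹; fraction remaining f = e^(−kτ) = e^(−0.015753×37) ≈ 0.5583.
Accumulation ratio R = 1/(1 − f) ≈ 1/0.4417 ≈ 2.2640.
Each bolus raises the concentration by D/Vd = 1884/60 ≈ 31.400 μg/mL.
Cmax,ss = C₀/(1 − f) ≈ 31.400/0.4417 ≈ 71.089 μg/mL.
Peak 71.1 μg/mL vs MTC 78 μg/mL: below toxic threshold.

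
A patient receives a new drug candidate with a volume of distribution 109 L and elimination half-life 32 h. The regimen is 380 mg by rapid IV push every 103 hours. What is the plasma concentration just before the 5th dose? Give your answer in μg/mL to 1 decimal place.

0.4 μg/mL

f = (1/2)^(τ/t½) = (1/2)^(103/32) ≈ 0.1074.
C₀ = D/Vd = 380/109 ≈ 3.486 μg/mL.
Before the 5th dose, 4 doses have been given. Superposition: Cmin = C₀·(f + f² + … + f^4).
≈ 3.486 × (0.1074 + 0.0115 + 0.0012 + 0.0001) ≈ 3.486 × 0.1202 ≈ 0.419 μg/mL.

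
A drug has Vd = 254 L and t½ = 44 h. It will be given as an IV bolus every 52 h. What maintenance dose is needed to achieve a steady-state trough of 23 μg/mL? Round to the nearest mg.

7411 mg

τ/t½ = 52/44 ≈ 1.1818, so f = (1/2)^(52/44) ≈ 0.440796.
Cmin,ss = (D/Vd)·f/(1−f), so D = Cmin,ss·Vd·(1−f)/f.
D = 23 × 254 × (1−f)/f ≈ 23 × 254 × 1.26862 ≈ 7411.28 mg.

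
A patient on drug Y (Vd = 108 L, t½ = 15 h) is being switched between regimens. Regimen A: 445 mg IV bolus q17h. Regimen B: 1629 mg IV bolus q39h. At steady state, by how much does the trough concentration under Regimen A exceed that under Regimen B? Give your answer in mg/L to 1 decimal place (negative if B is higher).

Regimen A: f = (1/2)^(17/15) ≈ 0.4559; Cmin,ss = (445/108)·f/(1−f) ≈ 3.452 mg/L.
Regimen B: f = (1/2)^(39/15) ≈ 0.1649; Cmin,ss = (1629/108)·f/(1−f) ≈ 2.978 mg/L.
Difference ≈ 3.452 − 2.978 ≈ 0.474 mg/L.

0.5 mg/L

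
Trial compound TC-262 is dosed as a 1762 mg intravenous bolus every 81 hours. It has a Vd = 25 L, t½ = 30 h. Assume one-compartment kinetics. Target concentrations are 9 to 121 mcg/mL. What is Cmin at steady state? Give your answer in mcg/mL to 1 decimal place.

12.8 mcg/mL

τ/t½ = 81/30 ≈ 2.7, so fraction remaining f = (1/2)^(81/30) ≈ 0.1539.
Accumulation ratio R = 1/(1 − f) ≈ 1/0.8461 ≈ 1.1819.
Single-dose peak C₀ = D/Vd = 1762/25 ≈ 70.480 mcg/mL.
Cmax,ss = C₀/(1 − f) ≈ 70.480/0.8461 ≈ 83.300 mcg/mL.
One interval later, Cmin,ss = Cmax,ss·e^(−kτ) ≈ 83.300 × 0.1539 ≈ 12.820 mcg/mL.
Trough 12.8 mcg/mL vs MEC 9 mcg/mL: adequate.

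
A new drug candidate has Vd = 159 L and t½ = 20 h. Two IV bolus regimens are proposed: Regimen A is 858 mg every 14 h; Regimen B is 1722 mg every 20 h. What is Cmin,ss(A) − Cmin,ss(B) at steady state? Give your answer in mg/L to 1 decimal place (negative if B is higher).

-2.2 mg/L

Regimen A: f = (1/2)^(14/20) ≈ 0.6156; Cmin,ss = (858/159)·f/(1−f) ≈ 8.642 mg/L.
Regimen B: f = (1/2)^(20/20) ≈ 0.5000; Cmin,ss = (1722/159)·f/(1−f) ≈ 10.830 mg/L.
Difference ≈ 8.642 − 10.830 ≈ -2.188 mg/L.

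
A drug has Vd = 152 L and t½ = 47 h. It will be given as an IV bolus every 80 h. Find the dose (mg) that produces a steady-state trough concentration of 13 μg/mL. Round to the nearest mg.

4454 mg

τ/t½ = 80/47 ≈ 1.7021, so f = (1/2)^(80/47) ≈ 0.307333.
Cmin,ss = (D/Vd)·f/(1−f), so D = Cmin,ss·Vd·(1−f)/f.
D = 13 × 152 × (1−f)/f ≈ 13 × 152 × 2.25380 ≈ 4453.51 mg.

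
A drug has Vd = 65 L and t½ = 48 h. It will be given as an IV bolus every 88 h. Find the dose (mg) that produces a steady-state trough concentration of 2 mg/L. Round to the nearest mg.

τ/t½ = 88/48 ≈ 1.8333, so f = (1/2)^(88/48) ≈ 0.280616.
Cmin,ss = (D/Vd)·f/(1−f), so D = Cmin,ss·Vd·(1−f)/f.
D = 2 × 65 × (1−f)/f ≈ 2 × 65 × 2.56359 ≈ 333.27 mg.

333 mg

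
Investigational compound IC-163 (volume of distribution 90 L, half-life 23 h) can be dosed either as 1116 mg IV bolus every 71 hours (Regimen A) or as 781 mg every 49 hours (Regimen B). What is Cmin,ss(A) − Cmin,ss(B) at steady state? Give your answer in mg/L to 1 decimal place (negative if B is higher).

Regimen A: f = (1/2)^(71/23) ≈ 0.1177; Cmin,ss = (1116/90)·f/(1−f) ≈ 1.654 mg/L.
Regimen B: f = (1/2)^(49/23) ≈ 0.2284; Cmin,ss = (781/90)·f/(1−f) ≈ 2.569 mg/L.
Difference ≈ 1.654 − 2.569 ≈ -0.915 mg/L.

-0.9 mg/L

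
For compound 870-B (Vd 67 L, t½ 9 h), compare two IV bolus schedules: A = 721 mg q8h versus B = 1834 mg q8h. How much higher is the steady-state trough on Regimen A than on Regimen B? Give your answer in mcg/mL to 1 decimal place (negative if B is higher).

-19.5 mcg/mL

Regimen A: f = (1/2)^(8/9) ≈ 0.5400; Cmin,ss = (721/67)·f/(1−f) ≈ 12.633 mcg/mL.
Regimen B: f = (1/2)^(8/9) ≈ 0.5400; Cmin,ss = (1834/67)·f/(1−f) ≈ 32.134 mcg/mL.
Difference ≈ 12.633 − 32.134 ≈ -19.501 mcg/mL.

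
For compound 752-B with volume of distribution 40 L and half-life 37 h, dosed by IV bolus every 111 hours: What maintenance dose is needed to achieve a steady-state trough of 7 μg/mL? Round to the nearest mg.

1960 mg

τ/t½ = 111/37 ≈ 3, so f = (1/2)^(111/37) ≈ 0.125000.
Cmin,ss = (D/Vd)·f/(1−f), so D = Cmin,ss·Vd·(1−f)/f.
D = 7 × 40 × (1−f)/f ≈ 7 × 40 × 7.00000 ≈ 1960.00 mg.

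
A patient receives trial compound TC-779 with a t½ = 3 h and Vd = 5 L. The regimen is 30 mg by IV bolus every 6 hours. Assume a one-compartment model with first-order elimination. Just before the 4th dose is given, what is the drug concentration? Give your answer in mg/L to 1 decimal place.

2.0 mg/L

f = (1/2)^(τ/t½) = (1/2)^(6/3) ≈ 0.2500.
C₀ = D/Vd = 30/5 ≈ 6.000 mg/L.
Before the 4th dose, 3 doses have been given. Superposition: Cmin = C₀·(f + f² + … + f^3).
≈ 6.000 × (0.2500 + 0.0625 + 0.0156) ≈ 6.000 × 0.3281 ≈ 1.969 mg/L.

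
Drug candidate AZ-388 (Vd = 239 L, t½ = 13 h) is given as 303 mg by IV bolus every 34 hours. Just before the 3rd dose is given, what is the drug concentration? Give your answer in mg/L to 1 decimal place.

0.2 mg/L

f = (1/2)^(τ/t½) = (1/2)^(34/13) ≈ 0.1632.
C₀ = D/Vd = 303/239 ≈ 1.268 mg/L.
Before the 3rd dose, 2 doses have been given. Superposition: Cmin = C₀·(f + f²).
≈ 1.268 × (0.1632 + 0.0266) ≈ 1.268 × 0.1898 ≈ 0.241 mg/L.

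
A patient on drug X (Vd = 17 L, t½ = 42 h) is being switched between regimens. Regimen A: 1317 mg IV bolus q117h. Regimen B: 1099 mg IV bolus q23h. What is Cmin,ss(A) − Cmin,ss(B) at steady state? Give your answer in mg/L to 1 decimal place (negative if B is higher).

-126.9 mg/L

Regimen A: f = (1/2)^(117/42) ≈ 0.1450; Cmin,ss = (1317/17)·f/(1−f) ≈ 13.138 mg/L.
Regimen B: f = (1/2)^(23/42) ≈ 0.6841; Cmin,ss = (1099/17)·f/(1−f) ≈ 139.997 mg/L.
Difference ≈ 13.138 − 139.997 ≈ -126.859 mg/L.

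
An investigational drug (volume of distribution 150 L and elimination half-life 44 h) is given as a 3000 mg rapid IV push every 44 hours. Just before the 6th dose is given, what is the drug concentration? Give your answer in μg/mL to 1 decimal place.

19.4 μg/mL

f = (1/2)^(τ/t½) = (1/2)^(44/44) ≈ 0.5000.
C₀ = D/Vd = 3000/150 ≈ 20.000 μg/mL.
Before the 6th dose, 5 doses have been given. Superposition: Cmin = C₀·(f + f² + … + f^5).
≈ 20.000 × (0.5000 + 0.2500 + 0.1250 + 0.0625 + 0.0313) ≈ 20.000 × 0.9688 ≈ 19.376 μg/mL.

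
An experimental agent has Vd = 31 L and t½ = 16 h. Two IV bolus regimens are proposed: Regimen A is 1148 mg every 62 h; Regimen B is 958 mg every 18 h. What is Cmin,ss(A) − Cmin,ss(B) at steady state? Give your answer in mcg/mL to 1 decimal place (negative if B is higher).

Regimen A: f = (1/2)^(62/16) ≈ 0.0682; Cmin,ss = (1148/31)·f/(1−f) ≈ 2.710 mcg/mL.
Regimen B: f = (1/2)^(18/16) ≈ 0.4585; Cmin,ss = (958/31)·f/(1−f) ≈ 26.166 mcg/mL.
Difference ≈ 2.710 − 26.166 ≈ -23.456 mcg/mL.

-23.5 mcg/mL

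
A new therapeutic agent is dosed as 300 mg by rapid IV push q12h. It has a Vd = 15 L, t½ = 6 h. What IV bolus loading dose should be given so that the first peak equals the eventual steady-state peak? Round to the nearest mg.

f = (1/2)^(12/6) ≈ 0.250000; accumulation ratio R = 1/(1−f) ≈ 1.33333.
Loading dose to hit Cmax,ss on first dose: D_load = D_maint·R ≈ 300 × 1.33333 ≈ 400.00 mg.

400 mg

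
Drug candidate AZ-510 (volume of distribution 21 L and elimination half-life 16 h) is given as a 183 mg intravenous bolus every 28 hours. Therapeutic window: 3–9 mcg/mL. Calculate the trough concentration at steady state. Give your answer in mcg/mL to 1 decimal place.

3.7 mcg/mL

k = ln2/t½ = ln2/16 ≈ 0.043322 h⁻¹; fraction remaining f = e^(−kτ) = e^(−0.043322×28) ≈ 0.2973.
At steady state, accumulation factor R = 1/(1 − e^(−kτ)) ≈ 1.4231.
Each bolus raises the concentration by D/Vd = 183/21 ≈ 8.714 mcg/mL.
Cmax,ss = C₀/(1 − f) ≈ 8.714/0.7027 ≈ 12.401 mcg/mL.
One interval later, Cmin,ss = Cmax,ss·e^(−kτ) ≈ 12.401 × 0.2973 ≈ 3.687 mcg/mL.
Trough 3.7 mcg/mL vs MEC 3 mcg/mL: adequate.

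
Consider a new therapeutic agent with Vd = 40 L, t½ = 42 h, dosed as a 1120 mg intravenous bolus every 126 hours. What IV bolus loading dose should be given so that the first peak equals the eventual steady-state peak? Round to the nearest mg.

1280 mg

f = (1/2)^(126/42) ≈ 0.125000; accumulation ratio R = 1/(1−f) ≈ 1.14286.
Loading dose to hit Cmax,ss on first dose: D_load = D_maint·R ≈ 1120 × 1.14286 ≈ 1280.00 mg.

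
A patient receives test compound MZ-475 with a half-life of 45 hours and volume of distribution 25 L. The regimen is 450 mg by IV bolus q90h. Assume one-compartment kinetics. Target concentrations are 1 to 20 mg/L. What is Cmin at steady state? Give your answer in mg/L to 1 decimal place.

6.0 mg/L

τ = 90 h = 2 half-lives, so f = (1/2)^2 = 0.25.
At steady state, R = 1/(1 − 0.25) = 4/3.
Single-dose peak C₀ = D/Vd = 450/25 = 18 mg/L.
Steady-state peak Cmax,ss = C₀·R = 18 × 4/3 ≈ 24.000 mg/L.
Steady-state trough Cmin,ss = Cmax,ss·f ≈ 24.000 × 0.25 ≈ 6.000 mg/L.
Trough 6.0 mg/L vs MEC 1 mg/L: adequate.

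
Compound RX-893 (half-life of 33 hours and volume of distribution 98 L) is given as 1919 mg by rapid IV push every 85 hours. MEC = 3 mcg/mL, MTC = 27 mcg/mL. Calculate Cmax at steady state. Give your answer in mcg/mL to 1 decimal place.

23.5 mcg/mL

k = ln2/t½ = ln2/33 ≈ 0.021004 h⁻¹; fraction remaining f = e^(−kτ) = e^(−0.021004×85) ≈ 0.1677.
Accumulation ratio R = 1/(1 − f) ≈ 1/0.8323 ≈ 1.2015.
Single-dose peak C₀ = D/Vd = 1919/98 ≈ 19.582 mcg/mL.
Steady-state peak Cmax,ss = C₀·R ≈ 19.582 × 1.2015 ≈ 23.528 mcg/mL.
Peak 23.5 mcg/mL vs MTC 27 mcg/mL: below toxic threshold.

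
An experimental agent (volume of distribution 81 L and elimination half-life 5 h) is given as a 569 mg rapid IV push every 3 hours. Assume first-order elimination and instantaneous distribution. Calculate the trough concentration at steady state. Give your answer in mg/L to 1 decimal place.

13.6 mg/L

τ/t½ = 3/5 ≈ 0.6, so fraction remaining f = (1/2)^(3/5) ≈ 0.6598.
Single-dose peak C₀ = D/Vd = 569/81 ≈ 7.025 mg/L.
Steady-state trough Cmin,ss = C₀·f/(1−f) ≈ 7.025 × 0.6598/0.3402 ≈ 13.625 mg/L.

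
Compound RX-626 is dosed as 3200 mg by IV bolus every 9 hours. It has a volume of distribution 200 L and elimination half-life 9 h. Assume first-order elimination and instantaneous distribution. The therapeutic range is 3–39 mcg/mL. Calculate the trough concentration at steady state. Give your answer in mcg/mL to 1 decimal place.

16.0 mcg/mL

The dosing interval is 1 half-life, so f = 2^(−1) = 0.5.
Accumulation ratio R = 1/(1 − f) = 1/0.5 = 2/1.
Single-dose peak C₀ = D/Vd = 3200/200 = 16 mcg/mL.
Steady-state peak Cmax,ss = C₀·R = 16 × 2/1 ≈ 32.000 mcg/mL.
Steady-state trough Cmin,ss = Cmax,ss·f ≈ 32.000 × 0.5 ≈ 16.000 mcg/mL.
Trough 16.0 mcg/mL vs MEC 3 mcg/mL: adequate.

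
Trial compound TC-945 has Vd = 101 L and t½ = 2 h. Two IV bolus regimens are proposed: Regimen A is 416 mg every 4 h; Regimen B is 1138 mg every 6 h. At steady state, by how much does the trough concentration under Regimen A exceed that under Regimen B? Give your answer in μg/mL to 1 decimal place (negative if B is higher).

-0.2 μg/mL

Regimen A: f = (1/2)^(4/2) ≈ 0.2500; Cmin,ss = (416/101)·f/(1−f) ≈ 1.373 μg/mL.
Regimen B: f = (1/2)^(6/2) ≈ 0.1250; Cmin,ss = (1138/101)·f/(1−f) ≈ 1.610 μg/mL.
Difference ≈ 1.373 − 1.610 ≈ -0.237 μg/mL.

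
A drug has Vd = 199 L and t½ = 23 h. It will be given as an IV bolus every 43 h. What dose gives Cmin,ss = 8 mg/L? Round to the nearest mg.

4226 mg

τ/t½ = 43/23 ≈ 1.8696, so f = (1/2)^(43/23) ≈ 0.273656.
Cmin,ss = (D/Vd)·f/(1−f), so D = Cmin,ss·Vd·(1−f)/f.
D = 8 × 199 × (1−f)/f ≈ 8 × 199 × 2.65422 ≈ 4225.52 mg.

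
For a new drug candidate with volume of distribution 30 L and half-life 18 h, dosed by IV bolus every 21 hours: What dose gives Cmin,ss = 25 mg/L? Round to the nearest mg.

934 mg

τ/t½ = 21/18 ≈ 1.1667, so f = (1/2)^(21/18) ≈ 0.445449.
Cmin,ss = (D/Vd)·f/(1−f), so D = Cmin,ss·Vd·(1−f)/f.
D = 25 × 30 × (1−f)/f ≈ 25 × 30 × 1.24493 ≈ 933.70 mg.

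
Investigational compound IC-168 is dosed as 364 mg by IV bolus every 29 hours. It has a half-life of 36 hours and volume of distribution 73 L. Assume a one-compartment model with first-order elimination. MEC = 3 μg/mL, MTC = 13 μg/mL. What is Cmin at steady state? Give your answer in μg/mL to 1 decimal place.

6.7 μg/mL

τ/t½ = 29/36 ≈ 0.80556, so fraction remaining f = (1/2)^(29/36) ≈ 0.5721.
At steady state, accumulation factor R = 1/(1 − e^(−kτ)) ≈ 2.3370.
Each bolus raises the concentration by D/Vd = 364/73 ≈ 4.986 μg/mL.
Steady-state peak Cmax,ss = C₀·R ≈ 4.986 × 2.3370 ≈ 11.652 μg/mL.
Steady-state trough Cmin,ss = Cmax,ss·f ≈ 11.652 × 0.5721 ≈ 6.666 μg/mL.
Trough 6.7 μg/mL vs MEC 3 μg/mL: adequate.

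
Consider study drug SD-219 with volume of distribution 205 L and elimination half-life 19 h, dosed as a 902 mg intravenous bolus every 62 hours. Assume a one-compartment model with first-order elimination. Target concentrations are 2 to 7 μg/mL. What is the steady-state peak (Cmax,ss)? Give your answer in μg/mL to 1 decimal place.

k = ln2/t½ = ln2/19 ≈ 0.036481 h⁻¹; fraction remaining f = e^(−kτ) = e^(−0.036481×62) ≈ 0.1042.
At steady state, accumulation factor R = 1/(1 − e^(−kτ)) ≈ 1.1163.
Single-dose peak C₀ = D/Vd = 902/205 ≈ 4.400 μg/mL.
Steady-state peak Cmax,ss = C₀·R ≈ 4.400 × 1.1163 ≈ 4.912 μg/mL.
Peak 4.9 μg/mL vs MTC 7 μg/mL: below toxic threshold.

4.9 μg/mL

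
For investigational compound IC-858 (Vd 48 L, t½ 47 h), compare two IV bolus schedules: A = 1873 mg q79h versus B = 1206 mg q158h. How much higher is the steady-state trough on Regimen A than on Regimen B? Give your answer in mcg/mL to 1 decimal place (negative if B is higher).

Regimen A: f = (1/2)^(79/47) ≈ 0.3119; Cmin,ss = (1873/48)·f/(1−f) ≈ 17.687 mcg/mL.
Regimen B: f = (1/2)^(158/47) ≈ 0.0973; Cmin,ss = (1206/48)·f/(1−f) ≈ 2.708 mcg/mL.
Difference ≈ 17.687 − 2.708 ≈ 14.979 mcg/mL.

15.0 mcg/mL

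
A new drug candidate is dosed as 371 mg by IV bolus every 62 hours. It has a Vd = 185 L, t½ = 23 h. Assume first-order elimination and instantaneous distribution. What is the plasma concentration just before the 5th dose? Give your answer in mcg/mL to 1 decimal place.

0.4 mcg/mL

f = (1/2)^(τ/t½) = (1/2)^(62/23) ≈ 0.1544.
C₀ = D/Vd = 371/185 ≈ 2.005 mcg/mL.
Before the 5th dose, 4 doses have been given. Superposition: Cmin = C₀·(f + f² + … + f^4).
≈ 2.005 × (0.1544 + 0.0238 + 0.0037 + 0.0006) ≈ 2.005 × 0.1825 ≈ 0.366 mcg/mL.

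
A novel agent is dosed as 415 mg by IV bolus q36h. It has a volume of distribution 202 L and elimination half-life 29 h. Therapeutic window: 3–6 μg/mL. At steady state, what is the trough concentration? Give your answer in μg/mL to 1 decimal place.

Over one 36-h interval, 36/29 ≈ 1.2414 half-lives elapse, leaving f ≈ 0.4230 of each dose.
At steady state, accumulation factor R = 1/(1 − e^(−kτ)) ≈ 1.7331.
Single-dose peak C₀ = D/Vd = 415/202 ≈ 2.054 μg/mL.
Steady-state peak Cmax,ss = C₀·R ≈ 2.054 × 1.7331 ≈ 3.560 μg/mL.
One interval later, Cmin,ss = Cmax,ss·e^(−kτ) ≈ 3.560 × 0.4230 ≈ 1.506 μg/mL.
Trough 1.5 μg/mL vs MEC 3 μg/mL: subtherapeutic.

1.5 μg/mL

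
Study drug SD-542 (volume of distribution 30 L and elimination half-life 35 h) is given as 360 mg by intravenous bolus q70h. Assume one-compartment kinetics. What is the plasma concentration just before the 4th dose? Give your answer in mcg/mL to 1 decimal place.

f = (1/2)^(τ/t½) = (1/2)^(70/35) ≈ 0.2500.
C₀ = D/Vd = 360/30 ≈ 12.000 mcg/mL.
Before the 4th dose, 3 doses have been given. Superposition: Cmin = C₀·(f + f² + … + f^3).
≈ 12.000 × (0.2500 + 0.0625 + 0.0156) ≈ 12.000 × 0.3281 ≈ 3.937 mcg/mL.

3.9 mcg/mL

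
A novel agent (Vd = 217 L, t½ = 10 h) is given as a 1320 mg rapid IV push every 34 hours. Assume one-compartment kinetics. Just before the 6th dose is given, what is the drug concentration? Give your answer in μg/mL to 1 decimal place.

f = (1/2)^(τ/t½) = (1/2)^(34/10) ≈ 0.0947.
C₀ = D/Vd = 1320/217 ≈ 6.083 μg/mL.
Before the 6th dose, 5 doses have been given. Superposition: Cmin = C₀·(f + f² + … + f^5).
≈ 6.083 × (0.0947 + 0.0090 + 0.0008 + 0.0001 + 0.0000) ≈ 6.083 × 0.1046 ≈ 0.636 μg/mL.

0.6 μg/mL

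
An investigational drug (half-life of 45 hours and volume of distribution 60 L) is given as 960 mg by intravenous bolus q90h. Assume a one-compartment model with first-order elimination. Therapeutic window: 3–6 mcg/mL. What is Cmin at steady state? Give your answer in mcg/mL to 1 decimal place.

5.3 mcg/mL

The dosing interval is 2 half-lives, so f = 2^(−2) = 0.25.
At steady state, R = 1/(1 − 0.25) = 4/3.
Single-dose peak C₀ = D/Vd = 960/60 = 16 mcg/mL.
Steady-state peak Cmax,ss = C₀·R = 16 × 4/3 ≈ 21.333 mcg/mL.
Steady-state trough Cmin,ss = Cmax,ss·f ≈ 21.333 × 0.25 ≈ 5.333 mcg/mL.
Trough 5.3 mcg/mL vs MEC 3 mcg/mL: adequate.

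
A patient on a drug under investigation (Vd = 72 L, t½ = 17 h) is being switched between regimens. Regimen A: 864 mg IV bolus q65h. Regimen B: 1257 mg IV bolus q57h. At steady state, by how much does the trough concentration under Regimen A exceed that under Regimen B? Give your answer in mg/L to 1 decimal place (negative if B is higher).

Regimen A: f = (1/2)^(65/17) ≈ 0.0706; Cmin,ss = (864/72)·f/(1−f) ≈ 0.912 mg/L.
Regimen B: f = (1/2)^(57/17) ≈ 0.0979; Cmin,ss = (1257/72)·f/(1−f) ≈ 1.895 mg/L.
Difference ≈ 0.912 − 1.895 ≈ -0.983 mg/L.

-1.0 mg/L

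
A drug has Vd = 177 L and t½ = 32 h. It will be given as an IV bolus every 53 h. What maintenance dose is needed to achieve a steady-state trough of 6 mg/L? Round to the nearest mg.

2285 mg

τ/t½ = 53/32 ≈ 1.6562, so f = (1/2)^(53/32) ≈ 0.317263.
Cmin,ss = (D/Vd)·f/(1−f), so D = Cmin,ss·Vd·(1−f)/f.
D = 6 × 177 × (1−f)/f ≈ 6 × 177 × 2.15196 ≈ 2285.38 mg.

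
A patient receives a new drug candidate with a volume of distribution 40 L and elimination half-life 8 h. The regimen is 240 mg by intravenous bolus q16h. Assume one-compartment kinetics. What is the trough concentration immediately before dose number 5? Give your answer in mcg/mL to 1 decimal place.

f = (1/2)^(τ/t½) = (1/2)^(16/8) ≈ 0.2500.
C₀ = D/Vd = 240/40 ≈ 6.000 mcg/mL.
Before the 5th dose, 4 doses have been given. Superposition: Cmin = C₀·(f + f² + … + f^4).
≈ 6.000 × (0.2500 + 0.0625 + 0.0156 + 0.0039) ≈ 6.000 × 0.3320 ≈ 1.992 mcg/mL.

2.0 mcg/mL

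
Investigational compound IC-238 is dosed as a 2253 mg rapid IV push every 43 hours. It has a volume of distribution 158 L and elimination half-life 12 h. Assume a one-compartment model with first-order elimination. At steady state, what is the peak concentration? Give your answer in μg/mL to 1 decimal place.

k = ln2/t½ = ln2/12 ≈ 0.057762 h⁻¹; fraction remaining f = e^(−kτ) = e^(−0.057762×43) ≈ 0.0834.
Accumulation ratio R = 1/(1 − f) ≈ 1/0.9166 ≈ 1.0910.
Each bolus raises the concentration by D/Vd = 2253/158 ≈ 14.259 μg/mL.
Steady-state peak Cmax,ss = C₀·R ≈ 14.259 × 1.0910 ≈ 15.557 μg/mL.

15.6 μg/mL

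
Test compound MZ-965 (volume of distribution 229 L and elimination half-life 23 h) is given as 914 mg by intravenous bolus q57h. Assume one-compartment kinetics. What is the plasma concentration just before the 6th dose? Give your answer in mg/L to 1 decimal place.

f = (1/2)^(τ/t½) = (1/2)^(57/23) ≈ 0.1795.
C₀ = D/Vd = 914/229 ≈ 3.991 mg/L.
Before the 6th dose, 5 doses have been given. Superposition: Cmin = C₀·(f + f² + … + f^5).
≈ 3.991 × (0.1795 + 0.0322 + 0.0058 + 0.0010 + 0.0002) ≈ 3.991 × 0.2187 ≈ 0.873 mg/L.

0.9 mg/L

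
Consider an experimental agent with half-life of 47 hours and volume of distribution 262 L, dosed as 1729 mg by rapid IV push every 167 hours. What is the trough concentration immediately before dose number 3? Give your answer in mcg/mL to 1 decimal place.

0.6 mcg/mL

f = (1/2)^(τ/t½) = (1/2)^(167/47) ≈ 0.0852.
C₀ = D/Vd = 1729/262 ≈ 6.599 mcg/mL.
Before the 3rd dose, 2 doses have been given. Superposition: Cmin = C₀·(f + f²).
≈ 6.599 × (0.0852 + 0.0073) ≈ 6.599 × 0.0925 ≈ 0.610 mcg/mL.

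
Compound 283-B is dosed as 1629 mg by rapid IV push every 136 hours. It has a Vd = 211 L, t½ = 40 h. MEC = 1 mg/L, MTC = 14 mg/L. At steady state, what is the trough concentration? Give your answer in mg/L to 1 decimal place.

0.8 mg/L

Over one 136-h interval, 136/40 ≈ 3.4 half-lives elapse, leaving f ≈ 0.0947 of each dose.
Each bolus raises the concentration by D/Vd = 1629/211 ≈ 7.720 mg/L.
Steady-state trough Cmin,ss = C₀·f/(1−f) ≈ 7.720 × 0.0947/0.9053 ≈ 0.808 mg/L.
Trough 0.8 mg/L vs MEC 1 mg/L: subtherapeutic.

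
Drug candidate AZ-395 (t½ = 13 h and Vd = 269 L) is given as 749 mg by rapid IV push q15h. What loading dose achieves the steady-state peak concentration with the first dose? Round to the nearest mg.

f = (1/2)^(15/13) ≈ 0.449425; accumulation ratio R = 1/(1−f) ≈ 1.81628.
Loading dose to hit Cmax,ss on first dose: D_load = D_maint·R ≈ 749 × 1.81628 ≈ 1360.39 mg.

1360 mg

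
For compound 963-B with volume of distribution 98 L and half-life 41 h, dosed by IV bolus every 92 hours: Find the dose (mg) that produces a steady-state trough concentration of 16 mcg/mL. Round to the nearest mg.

τ/t½ = 92/41 ≈ 2.2439, so f = (1/2)^(92/41) ≈ 0.211114.
Cmin,ss = (D/Vd)·f/(1−f), so D = Cmin,ss·Vd·(1−f)/f.
D = 16 × 98 × (1−f)/f ≈ 16 × 98 × 3.73678 ≈ 5859.27 mg.

5859 mg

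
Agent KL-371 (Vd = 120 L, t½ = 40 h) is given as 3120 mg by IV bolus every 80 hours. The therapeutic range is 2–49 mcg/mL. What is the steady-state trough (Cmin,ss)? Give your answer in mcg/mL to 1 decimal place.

8.7 mcg/mL

τ = 80 h = 2 half-lives, so f = (1/2)^2 = 0.25.
At steady state, R = 1/(1 − 0.25) = 4/3.
Single-dose peak C₀ = D/Vd = 3120/120 = 26 mcg/mL.
Steady-state peak Cmax,ss = C₀·R = 26 × 4/3 ≈ 34.667 mcg/mL.
Steady-state trough Cmin,ss = Cmax,ss·f ≈ 34.667 × 0.25 ≈ 8.667 mcg/mL.
Trough 8.7 mcg/mL vs MEC 2 mcg/mL: adequate.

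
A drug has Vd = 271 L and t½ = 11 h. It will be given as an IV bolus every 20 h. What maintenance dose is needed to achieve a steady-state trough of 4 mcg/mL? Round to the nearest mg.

2739 mg

τ/t½ = 20/11 ≈ 1.8182, so f = (1/2)^(20/11) ≈ 0.283578.
Cmin,ss = (D/Vd)·f/(1−f), so D = Cmin,ss·Vd·(1−f)/f.
D = 4 × 271 × (1−f)/f ≈ 4 × 271 × 2.52637 ≈ 2738.59 mg.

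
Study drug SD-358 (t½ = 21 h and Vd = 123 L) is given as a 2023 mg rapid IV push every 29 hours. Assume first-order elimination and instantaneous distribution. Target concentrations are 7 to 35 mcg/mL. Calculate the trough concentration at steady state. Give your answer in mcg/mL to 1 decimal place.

τ/t½ = 29/21 ≈ 1.381, so fraction remaining f = (1/2)^(29/21) ≈ 0.3840.
Single-dose peak C₀ = D/Vd = 2023/123 ≈ 16.447 mcg/mL.
Steady-state trough Cmin,ss = C₀·f/(1−f) ≈ 16.447 × 0.3840/0.6160 ≈ 10.253 mcg/mL.
Trough 10.3 mcg/mL vs MEC 7 mcg/mL: adequate.

10.3 mcg/mL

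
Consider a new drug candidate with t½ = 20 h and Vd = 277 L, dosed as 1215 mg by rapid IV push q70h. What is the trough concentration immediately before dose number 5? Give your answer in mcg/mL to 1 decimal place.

0.4 mcg/mL

f = (1/2)^(τ/t½) = (1/2)^(70/20) ≈ 0.0884.
C₀ = D/Vd = 1215/277 ≈ 4.386 mcg/mL.
Before the 5th dose, 4 doses have been given. Superposition: Cmin = C₀·(f + f² + … + f^4).
≈ 4.386 × (0.0884 + 0.0078 + 0.0007 + 0.0001) ≈ 4.386 × 0.0970 ≈ 0.425 mcg/mL.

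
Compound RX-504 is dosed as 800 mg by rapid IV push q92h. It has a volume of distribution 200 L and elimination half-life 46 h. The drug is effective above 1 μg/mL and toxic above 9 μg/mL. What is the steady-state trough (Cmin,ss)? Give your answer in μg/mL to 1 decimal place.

The dosing interval is 2 half-lives, so f = 2^(−2) = 0.25.
At steady state, R = 1/(1 − 0.25) = 4/3.
Single-dose peak C₀ = D/Vd = 800/200 = 4 μg/mL.
Steady-state peak Cmax,ss = C₀·R = 4 × 4/3 ≈ 5.333 μg/mL.
Steady-state trough Cmin,ss = Cmax,ss·f ≈ 5.333 × 0.25 ≈ 1.333 μg/mL.
Trough 1.3 μg/mL vs MEC 1 μg/mL: adequate.

1.3 μg/mL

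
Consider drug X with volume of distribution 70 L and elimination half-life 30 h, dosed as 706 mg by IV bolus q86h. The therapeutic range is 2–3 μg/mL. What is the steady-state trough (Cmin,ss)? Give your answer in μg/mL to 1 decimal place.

1.6 μg/mL

Over one 86-h interval, 86/30 ≈ 2.8667 half-lives elapse, leaving f ≈ 0.1371 of each dose.
Accumulation ratio R = 1/(1 − f) ≈ 1/0.8629 ≈ 1.1589.
Each bolus raises the concentration by D/Vd = 706/70 ≈ 10.086 μg/mL.
Cmax,ss = C₀/(1 − f) ≈ 10.086/0.8629 ≈ 11.688 μg/mL.
One interval later, Cmin,ss = Cmax,ss·e^(−kτ) ≈ 11.688 × 0.1371 ≈ 1.602 μg/mL.
Trough 1.6 μg/mL vs MEC 2 μg/mL: subtherapeutic.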